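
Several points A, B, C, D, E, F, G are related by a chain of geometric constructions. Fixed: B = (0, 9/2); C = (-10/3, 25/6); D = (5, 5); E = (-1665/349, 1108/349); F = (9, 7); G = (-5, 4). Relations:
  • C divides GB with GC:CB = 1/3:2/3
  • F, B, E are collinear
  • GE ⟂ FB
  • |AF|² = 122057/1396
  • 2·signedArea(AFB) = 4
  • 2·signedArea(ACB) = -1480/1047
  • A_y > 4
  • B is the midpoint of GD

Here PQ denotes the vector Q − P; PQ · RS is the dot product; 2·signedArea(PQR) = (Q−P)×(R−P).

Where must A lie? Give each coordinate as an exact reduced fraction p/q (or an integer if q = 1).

1. A_x = 40/349  [2·signedArea(AFB) = 4 ∩ 2·signedArea(ACB) = -1480/1047]
2. A_y = 2853/698  [2·signedArea(AFB) = 4 ∩ 2·signedArea(ACB) = -1480/1047]
   → A = (40/349, 2853/698)

A = (40/349, 2853/698)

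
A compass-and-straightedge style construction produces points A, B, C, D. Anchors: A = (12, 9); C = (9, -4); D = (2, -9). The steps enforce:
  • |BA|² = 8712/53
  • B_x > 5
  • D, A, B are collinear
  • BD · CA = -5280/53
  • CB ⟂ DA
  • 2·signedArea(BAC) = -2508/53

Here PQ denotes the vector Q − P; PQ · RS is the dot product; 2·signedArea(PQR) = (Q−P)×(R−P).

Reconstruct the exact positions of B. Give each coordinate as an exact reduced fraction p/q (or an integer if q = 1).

B = (306/53, -117/53)

1. B_x = 306/53  [D, A, B are collinear ∩ CB ⟂ DA]
2. B_y = -117/53  [D, A, B are collinear ∩ CB ⟂ DA]
   → B = (306/53, -117/53)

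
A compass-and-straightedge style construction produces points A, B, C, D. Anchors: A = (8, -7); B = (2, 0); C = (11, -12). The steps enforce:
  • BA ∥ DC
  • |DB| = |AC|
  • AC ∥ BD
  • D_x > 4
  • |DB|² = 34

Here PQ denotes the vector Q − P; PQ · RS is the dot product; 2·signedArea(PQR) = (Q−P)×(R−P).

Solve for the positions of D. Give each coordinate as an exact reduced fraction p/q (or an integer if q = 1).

D = (5, -5)

1. D_x = 5  [BA ∥ DC ∩ AC ∥ BD]
2. D_y = -5  [BA ∥ DC ∩ AC ∥ BD]
   → D = (5, -5)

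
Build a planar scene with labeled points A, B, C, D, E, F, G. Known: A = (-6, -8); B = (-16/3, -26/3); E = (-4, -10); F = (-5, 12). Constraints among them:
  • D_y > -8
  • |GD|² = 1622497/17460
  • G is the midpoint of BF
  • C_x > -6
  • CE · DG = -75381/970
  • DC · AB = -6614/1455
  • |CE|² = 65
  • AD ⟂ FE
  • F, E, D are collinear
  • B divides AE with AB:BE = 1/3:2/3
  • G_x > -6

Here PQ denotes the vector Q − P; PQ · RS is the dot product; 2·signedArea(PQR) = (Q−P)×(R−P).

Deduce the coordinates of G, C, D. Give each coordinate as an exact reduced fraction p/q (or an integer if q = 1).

C = (-5, -2)
D = (-1986/485, -3838/485)
G = (-31/6, 5/3)

1. G_x = -31/6  [G is the midpoint of BF]
2. G_y = 5/3  [G is the midpoint of BF]
   → G = (-31/6, 5/3)
3. D_x = -1986/485  [F, E, D are collinear ∩ AD ⟂ FE]
4. D_y = -3838/485  [F, E, D are collinear ∩ AD ⟂ FE]
   → D = (-1986/485, -3838/485)
5. C_x = -5  [CE · DG = -75381/970 ∩ DC · AB = -6614/1455]
6. C_y = -2  [CE · DG = -75381/970 ∩ DC · AB = -6614/1455]
   → C = (-5, -2)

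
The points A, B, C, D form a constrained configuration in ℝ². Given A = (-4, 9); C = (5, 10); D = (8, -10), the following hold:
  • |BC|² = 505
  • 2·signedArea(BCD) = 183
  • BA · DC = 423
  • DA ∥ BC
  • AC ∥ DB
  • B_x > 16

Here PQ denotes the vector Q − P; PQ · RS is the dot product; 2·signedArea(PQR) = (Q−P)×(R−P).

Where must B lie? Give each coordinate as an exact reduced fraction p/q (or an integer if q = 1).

1. B_x = 17  [DA ∥ BC ∩ AC ∥ DB]
2. B_y = -9  [DA ∥ BC ∩ AC ∥ DB]
   → B = (17, -9)

B = (17, -9)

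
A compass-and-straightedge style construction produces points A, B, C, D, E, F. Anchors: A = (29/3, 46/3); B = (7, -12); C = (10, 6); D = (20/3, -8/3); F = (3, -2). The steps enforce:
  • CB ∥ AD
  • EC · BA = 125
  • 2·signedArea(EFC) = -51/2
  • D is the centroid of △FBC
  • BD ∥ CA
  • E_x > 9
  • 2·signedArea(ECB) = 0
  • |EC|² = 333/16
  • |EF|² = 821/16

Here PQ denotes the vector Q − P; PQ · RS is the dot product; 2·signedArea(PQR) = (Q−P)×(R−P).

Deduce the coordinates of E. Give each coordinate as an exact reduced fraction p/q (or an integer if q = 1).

E = (37/4, 3/2)

1. E_x = 37/4  [2·signedArea(ECB) = 0 ∩ 2·signedArea(EFC) = -51/2]
2. E_y = 3/2  [2·signedArea(ECB) = 0 ∩ 2·signedArea(EFC) = -51/2]
   → E = (37/4, 3/2)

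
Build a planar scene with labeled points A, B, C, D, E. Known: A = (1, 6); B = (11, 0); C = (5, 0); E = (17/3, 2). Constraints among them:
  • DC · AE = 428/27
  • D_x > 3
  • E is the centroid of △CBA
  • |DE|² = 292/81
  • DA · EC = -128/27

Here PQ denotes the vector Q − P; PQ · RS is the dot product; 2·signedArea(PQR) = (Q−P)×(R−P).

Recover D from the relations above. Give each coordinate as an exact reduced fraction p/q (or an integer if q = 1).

D = (35/9, 8/3)

1. D_x = 35/9  [DA · EC = -128/27 ∩ DC · AE = 428/27]
2. D_y = 8/3  [DA · EC = -128/27 ∩ DC · AE = 428/27]
   → D = (35/9, 8/3)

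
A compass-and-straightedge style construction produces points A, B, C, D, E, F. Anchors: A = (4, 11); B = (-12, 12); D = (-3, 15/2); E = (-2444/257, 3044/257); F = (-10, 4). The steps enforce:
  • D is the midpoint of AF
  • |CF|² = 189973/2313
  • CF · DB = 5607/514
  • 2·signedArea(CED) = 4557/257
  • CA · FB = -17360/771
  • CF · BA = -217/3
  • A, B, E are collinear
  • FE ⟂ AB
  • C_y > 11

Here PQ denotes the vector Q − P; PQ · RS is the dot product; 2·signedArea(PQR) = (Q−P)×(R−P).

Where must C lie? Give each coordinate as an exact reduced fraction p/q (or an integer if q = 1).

1. C_x = -3860/771  [CF · BA = -217/3 ∩ CF · DB = 5607/514]
2. C_y = 8915/771  [CF · BA = -217/3 ∩ CF · DB = 5607/514]
   → C = (-3860/771, 8915/771)

C = (-3860/771, 8915/771)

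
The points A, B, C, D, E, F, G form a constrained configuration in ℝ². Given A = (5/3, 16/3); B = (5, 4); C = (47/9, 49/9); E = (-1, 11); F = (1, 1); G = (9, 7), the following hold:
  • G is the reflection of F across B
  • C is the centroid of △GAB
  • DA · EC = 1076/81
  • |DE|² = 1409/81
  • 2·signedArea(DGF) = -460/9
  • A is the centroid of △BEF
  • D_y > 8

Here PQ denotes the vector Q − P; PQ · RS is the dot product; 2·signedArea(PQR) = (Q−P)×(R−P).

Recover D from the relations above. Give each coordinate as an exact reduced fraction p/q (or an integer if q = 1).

1. D_x = 19/9  [2·signedArea(DGF) = -460/9 ∩ DA · EC = 1076/81]
2. D_y = 74/9  [2·signedArea(DGF) = -460/9 ∩ DA · EC = 1076/81]
   → D = (19/9, 74/9)

D = (19/9, 74/9)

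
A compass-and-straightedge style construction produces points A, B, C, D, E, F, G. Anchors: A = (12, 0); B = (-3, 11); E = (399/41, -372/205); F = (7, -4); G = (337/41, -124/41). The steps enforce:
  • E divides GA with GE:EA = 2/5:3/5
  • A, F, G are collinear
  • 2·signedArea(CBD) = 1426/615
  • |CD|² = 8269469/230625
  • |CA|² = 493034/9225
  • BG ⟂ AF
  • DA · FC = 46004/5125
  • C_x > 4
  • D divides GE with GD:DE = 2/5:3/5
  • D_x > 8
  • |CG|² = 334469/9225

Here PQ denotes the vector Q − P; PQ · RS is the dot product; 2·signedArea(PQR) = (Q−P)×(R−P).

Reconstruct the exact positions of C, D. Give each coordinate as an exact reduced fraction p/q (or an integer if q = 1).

C = (613/123, 421/205)
D = (1809/205, -2604/1025)

1. D_x = 1809/205  [D divides GE with GD:DE = 2/5:3/5]
2. D_y = -2604/1025  [D divides GE with GD:DE = 2/5:3/5]
   → D = (1809/205, -2604/1025)
3. C_x = 613/123  [2·signedArea(CBD) = 1426/615 ∩ DA · FC = 46004/5125]
4. C_y = 421/205  [2·signedArea(CBD) = 1426/615 ∩ DA · FC = 46004/5125]
   → C = (613/123, 421/205)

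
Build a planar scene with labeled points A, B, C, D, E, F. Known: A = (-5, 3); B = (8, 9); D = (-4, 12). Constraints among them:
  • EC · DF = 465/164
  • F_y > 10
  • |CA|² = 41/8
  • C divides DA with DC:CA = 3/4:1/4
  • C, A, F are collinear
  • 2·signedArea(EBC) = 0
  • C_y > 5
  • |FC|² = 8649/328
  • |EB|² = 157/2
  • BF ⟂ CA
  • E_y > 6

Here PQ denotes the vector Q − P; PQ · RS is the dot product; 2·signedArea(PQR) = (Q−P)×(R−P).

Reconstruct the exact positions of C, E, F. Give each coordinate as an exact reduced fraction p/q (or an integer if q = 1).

1. C_x = -19/4  [C divides DA with DC:CA = 3/4:1/4]
2. C_y = 21/4  [C divides DA with DC:CA = 3/4:1/4]
   → C = (-19/4, 21/4)
3. F_x = -343/82  [C, A, F are collinear ∩ BF ⟂ CA]
4. F_y = 849/82  [C, A, F are collinear ∩ BF ⟂ CA]
   → F = (-343/82, 849/82)
5. E_x = -1/2  [2·signedArea(EBC) = 0 ∩ EC · DF = 465/164]
6. E_y = 13/2  [2·signedArea(EBC) = 0 ∩ EC · DF = 465/164]
   → E = (-1/2, 13/2)

C = (-19/4, 21/4)
E = (-1/2, 13/2)
F = (-343/82, 849/82)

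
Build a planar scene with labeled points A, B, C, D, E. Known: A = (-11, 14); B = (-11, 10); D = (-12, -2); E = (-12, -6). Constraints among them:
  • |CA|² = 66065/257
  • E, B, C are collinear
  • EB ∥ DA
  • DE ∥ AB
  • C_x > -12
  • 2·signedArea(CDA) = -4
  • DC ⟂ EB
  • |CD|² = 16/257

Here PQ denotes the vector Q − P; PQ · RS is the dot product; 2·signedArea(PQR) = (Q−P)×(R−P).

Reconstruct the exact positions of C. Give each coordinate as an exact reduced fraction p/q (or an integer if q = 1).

1. C_x = -3020/257  [E, B, C are collinear ∩ DC ⟂ EB]
2. C_y = -518/257  [E, B, C are collinear ∩ DC ⟂ EB]
   → C = (-3020/257, -518/257)

C = (-3020/257, -518/257)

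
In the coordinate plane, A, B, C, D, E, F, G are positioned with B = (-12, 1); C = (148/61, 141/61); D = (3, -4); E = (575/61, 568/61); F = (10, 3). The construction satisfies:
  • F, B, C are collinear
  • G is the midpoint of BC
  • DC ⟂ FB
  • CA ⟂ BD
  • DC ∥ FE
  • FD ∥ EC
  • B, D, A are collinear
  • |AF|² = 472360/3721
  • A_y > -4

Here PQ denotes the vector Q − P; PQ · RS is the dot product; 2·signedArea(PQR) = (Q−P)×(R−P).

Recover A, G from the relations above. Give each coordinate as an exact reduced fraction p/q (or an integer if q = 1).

1. A_x = 36/61  [B, D, A are collinear ∩ CA ⟂ BD]
2. A_y = -195/61  [B, D, A are collinear ∩ CA ⟂ BD]
   → A = (36/61, -195/61)
3. G_x = -292/61  [G is the midpoint of BC]
4. G_y = 101/61  [G is the midpoint of BC]
   → G = (-292/61, 101/61)

A = (36/61, -195/61)
G = (-292/61, 101/61)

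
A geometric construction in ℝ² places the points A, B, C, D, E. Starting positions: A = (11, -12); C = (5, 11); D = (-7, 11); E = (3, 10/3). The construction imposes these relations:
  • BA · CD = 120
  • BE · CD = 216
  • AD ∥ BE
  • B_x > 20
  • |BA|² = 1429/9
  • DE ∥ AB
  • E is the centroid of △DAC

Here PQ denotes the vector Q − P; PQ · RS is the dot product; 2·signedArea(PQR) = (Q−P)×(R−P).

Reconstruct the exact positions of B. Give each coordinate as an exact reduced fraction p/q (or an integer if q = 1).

1. B_x = 21  [AD ∥ BE ∩ DE ∥ AB]
2. B_y = -59/3  [AD ∥ BE ∩ DE ∥ AB]
   → B = (21, -59/3)

B = (21, -59/3)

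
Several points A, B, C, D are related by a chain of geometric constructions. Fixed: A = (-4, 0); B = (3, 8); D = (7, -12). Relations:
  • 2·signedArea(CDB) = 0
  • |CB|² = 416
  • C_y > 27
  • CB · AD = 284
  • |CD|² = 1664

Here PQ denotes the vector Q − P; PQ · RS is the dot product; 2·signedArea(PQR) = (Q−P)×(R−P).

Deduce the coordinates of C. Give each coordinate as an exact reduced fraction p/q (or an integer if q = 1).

1. C_x = -1  [2·signedArea(CDB) = 0 ∩ CB · AD = 284]
2. C_y = 28  [2·signedArea(CDB) = 0 ∩ CB · AD = 284]
   → C = (-1, 28)

C = (-1, 28)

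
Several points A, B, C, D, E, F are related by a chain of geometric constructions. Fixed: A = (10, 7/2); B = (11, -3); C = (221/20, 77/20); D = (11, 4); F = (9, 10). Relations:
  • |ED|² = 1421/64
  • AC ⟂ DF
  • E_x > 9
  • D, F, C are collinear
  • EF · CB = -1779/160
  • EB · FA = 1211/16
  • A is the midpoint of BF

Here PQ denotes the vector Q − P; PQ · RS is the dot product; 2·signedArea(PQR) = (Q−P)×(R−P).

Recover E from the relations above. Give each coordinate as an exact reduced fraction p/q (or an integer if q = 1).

E = (37/4, 67/8)

1. E_x = 37/4  [EB · FA = 1211/16 ∩ EF · CB = -1779/160]
2. E_y = 67/8  [EB · FA = 1211/16 ∩ EF · CB = -1779/160]
   → E = (37/4, 67/8)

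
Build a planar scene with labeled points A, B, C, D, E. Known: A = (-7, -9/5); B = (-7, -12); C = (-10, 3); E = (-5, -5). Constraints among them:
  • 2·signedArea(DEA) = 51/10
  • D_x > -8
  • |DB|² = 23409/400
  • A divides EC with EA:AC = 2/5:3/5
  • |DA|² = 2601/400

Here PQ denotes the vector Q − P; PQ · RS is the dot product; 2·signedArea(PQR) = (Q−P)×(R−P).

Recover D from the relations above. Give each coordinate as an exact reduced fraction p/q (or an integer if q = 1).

1. D_x = -7  [line -16/5·x + -2·y + -311/10 = 0 ∩ |DA|² = 2601/400]
2. D_y = -87/20  [line -16/5·x + -2·y + -311/10 = 0 ∩ |DA|² = 2601/400]
   → D = (-7, -87/20)

D = (-7, -87/20)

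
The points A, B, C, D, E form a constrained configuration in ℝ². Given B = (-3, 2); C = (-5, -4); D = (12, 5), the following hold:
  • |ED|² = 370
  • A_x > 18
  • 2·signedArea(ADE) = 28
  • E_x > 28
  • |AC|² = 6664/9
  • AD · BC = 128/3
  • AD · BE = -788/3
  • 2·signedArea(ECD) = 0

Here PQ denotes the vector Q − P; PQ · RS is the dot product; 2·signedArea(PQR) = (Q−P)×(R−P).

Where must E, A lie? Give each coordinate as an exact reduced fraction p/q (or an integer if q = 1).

A = (55/3, 10)
E = (29, 14)

1. E_x = 29  [line -9·x + 17·y + 23 = 0 ∩ |ED|² = 370]
2. E_y = 14  [line -9·x + 17·y + 23 = 0 ∩ |ED|² = 370]
   → E = (29, 14)
3. A_x = 55/3  [2·signedArea(ADE) = 28 ∩ AD · BE = -788/3]
4. A_y = 10  [2·signedArea(ADE) = 28 ∩ AD · BE = -788/3]
   → A = (55/3, 10)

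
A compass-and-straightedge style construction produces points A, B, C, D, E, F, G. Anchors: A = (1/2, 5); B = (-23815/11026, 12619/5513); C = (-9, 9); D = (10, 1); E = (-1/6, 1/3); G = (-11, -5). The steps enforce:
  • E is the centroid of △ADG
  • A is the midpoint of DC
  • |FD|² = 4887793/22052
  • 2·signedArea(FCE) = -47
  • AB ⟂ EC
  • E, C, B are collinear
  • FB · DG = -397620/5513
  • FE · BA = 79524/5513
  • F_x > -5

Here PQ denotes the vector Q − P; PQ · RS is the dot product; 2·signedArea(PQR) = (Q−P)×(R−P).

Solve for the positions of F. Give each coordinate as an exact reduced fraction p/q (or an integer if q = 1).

1. F_x = -53143/11026  [2·signedArea(FCE) = -47 ∩ FB · DG = -397620/5513]
2. F_y = -2327/5513  [2·signedArea(FCE) = -47 ∩ FB · DG = -397620/5513]
   → F = (-53143/11026, -2327/5513)

F = (-53143/11026, -2327/5513)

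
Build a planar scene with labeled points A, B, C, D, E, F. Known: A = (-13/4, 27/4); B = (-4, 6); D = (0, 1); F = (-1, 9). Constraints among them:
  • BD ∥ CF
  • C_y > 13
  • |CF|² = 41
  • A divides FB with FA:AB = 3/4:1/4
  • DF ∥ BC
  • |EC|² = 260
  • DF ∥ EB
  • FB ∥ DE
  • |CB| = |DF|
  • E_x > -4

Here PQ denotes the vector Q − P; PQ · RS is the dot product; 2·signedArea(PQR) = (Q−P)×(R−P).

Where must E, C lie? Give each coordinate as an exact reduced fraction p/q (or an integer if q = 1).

C = (-5, 14)
E = (-3, -2)

1. E_x = -3  [DF ∥ EB ∩ FB ∥ DE]
2. E_y = -2  [DF ∥ EB ∩ FB ∥ DE]
   → E = (-3, -2)
3. C_x = -5  [BD ∥ CF ∩ DF ∥ BC]
4. C_y = 14  [BD ∥ CF ∩ DF ∥ BC]
   → C = (-5, 14)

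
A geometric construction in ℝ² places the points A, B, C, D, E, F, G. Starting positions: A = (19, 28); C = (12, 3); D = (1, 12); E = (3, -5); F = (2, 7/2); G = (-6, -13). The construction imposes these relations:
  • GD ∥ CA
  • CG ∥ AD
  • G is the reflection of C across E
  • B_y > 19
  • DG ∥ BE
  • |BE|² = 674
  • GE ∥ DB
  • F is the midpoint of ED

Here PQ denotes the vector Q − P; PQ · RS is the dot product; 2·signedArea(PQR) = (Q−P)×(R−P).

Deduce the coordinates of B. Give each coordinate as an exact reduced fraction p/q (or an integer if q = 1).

B = (10, 20)

1. B_x = 10  [DG ∥ BE ∩ GE ∥ DB]
2. B_y = 20  [DG ∥ BE ∩ GE ∥ DB]
   → B = (10, 20)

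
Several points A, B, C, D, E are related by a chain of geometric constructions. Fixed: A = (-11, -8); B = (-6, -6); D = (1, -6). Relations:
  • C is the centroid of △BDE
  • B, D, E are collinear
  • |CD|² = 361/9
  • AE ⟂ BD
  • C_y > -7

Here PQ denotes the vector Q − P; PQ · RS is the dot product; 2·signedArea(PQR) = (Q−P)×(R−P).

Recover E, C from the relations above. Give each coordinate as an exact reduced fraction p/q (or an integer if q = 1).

1. E_x = -11  [B, D, E are collinear ∩ AE ⟂ BD]
2. E_y = -6  [B, D, E are collinear ∩ AE ⟂ BD]
   → E = (-11, -6)
3. C_x = -16/3  [C is the centroid of △BDE]
4. C_y = -6  [C is the centroid of △BDE]
   → C = (-16/3, -6)

C = (-16/3, -6)
E = (-11, -6)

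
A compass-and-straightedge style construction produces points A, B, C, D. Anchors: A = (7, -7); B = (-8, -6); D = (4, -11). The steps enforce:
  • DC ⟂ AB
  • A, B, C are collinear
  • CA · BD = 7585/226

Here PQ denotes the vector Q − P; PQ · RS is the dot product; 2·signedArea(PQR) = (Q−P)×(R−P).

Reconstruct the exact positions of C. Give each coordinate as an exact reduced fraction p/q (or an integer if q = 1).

C = (967/226, -1541/226)

1. C_x = 967/226  [A, B, C are collinear ∩ DC ⟂ AB]
2. C_y = -1541/226  [A, B, C are collinear ∩ DC ⟂ AB]
   → C = (967/226, -1541/226)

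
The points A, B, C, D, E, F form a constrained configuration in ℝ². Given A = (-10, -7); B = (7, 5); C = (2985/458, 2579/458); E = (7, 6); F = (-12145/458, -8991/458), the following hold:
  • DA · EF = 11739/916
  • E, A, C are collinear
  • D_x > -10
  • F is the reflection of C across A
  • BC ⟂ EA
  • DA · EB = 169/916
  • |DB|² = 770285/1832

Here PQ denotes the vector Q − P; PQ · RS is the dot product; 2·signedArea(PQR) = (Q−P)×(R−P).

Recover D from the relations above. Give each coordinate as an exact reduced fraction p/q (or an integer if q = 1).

1. D_x = -8939/916  [DA · EB = 169/916 ∩ DA · EF = 11739/916]
2. D_y = -6243/916  [DA · EB = 169/916 ∩ DA · EF = 11739/916]
   → D = (-8939/916, -6243/916)

D = (-8939/916, -6243/916)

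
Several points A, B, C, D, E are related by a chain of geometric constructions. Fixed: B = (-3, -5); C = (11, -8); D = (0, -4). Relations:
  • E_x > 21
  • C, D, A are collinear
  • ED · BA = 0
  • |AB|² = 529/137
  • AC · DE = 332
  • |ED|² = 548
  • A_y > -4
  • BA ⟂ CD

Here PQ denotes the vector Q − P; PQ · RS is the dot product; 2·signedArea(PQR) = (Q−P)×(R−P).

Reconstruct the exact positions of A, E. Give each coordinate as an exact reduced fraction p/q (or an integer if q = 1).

A = (-319/137, -432/137)
E = (22, -12)

1. A_x = -319/137  [C, D, A are collinear ∩ BA ⟂ CD]
2. A_y = -432/137  [C, D, A are collinear ∩ BA ⟂ CD]
   → A = (-319/137, -432/137)
3. E_x = 22  [ED · BA = 0 ∩ AC · DE = 332]
4. E_y = -12  [ED · BA = 0 ∩ AC · DE = 332]
   → E = (22, -12)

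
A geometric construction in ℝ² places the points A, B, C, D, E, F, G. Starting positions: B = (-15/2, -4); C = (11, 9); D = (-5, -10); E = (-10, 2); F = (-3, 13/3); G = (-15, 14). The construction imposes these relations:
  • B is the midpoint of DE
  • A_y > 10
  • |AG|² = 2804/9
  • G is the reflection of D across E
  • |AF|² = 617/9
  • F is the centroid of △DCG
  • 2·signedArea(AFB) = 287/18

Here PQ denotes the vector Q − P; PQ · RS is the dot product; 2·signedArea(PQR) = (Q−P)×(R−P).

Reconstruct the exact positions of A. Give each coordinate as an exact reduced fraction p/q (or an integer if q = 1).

1. A_x = 7/3  [line 25/3·x + -9/2·y + 257/9 = 0 ∩ |AG|² = 2804/9]
2. A_y = 32/3  [line 25/3·x + -9/2·y + 257/9 = 0 ∩ |AG|² = 2804/9]
   → A = (7/3, 32/3)

A = (7/3, 32/3)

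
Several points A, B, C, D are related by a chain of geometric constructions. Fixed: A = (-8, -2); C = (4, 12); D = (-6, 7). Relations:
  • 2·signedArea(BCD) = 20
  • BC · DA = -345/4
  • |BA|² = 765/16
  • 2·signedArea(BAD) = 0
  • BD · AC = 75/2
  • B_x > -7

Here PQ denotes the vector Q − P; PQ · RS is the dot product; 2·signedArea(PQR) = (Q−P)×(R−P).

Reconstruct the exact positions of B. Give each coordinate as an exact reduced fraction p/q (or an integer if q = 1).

B = (-13/2, 19/4)

1. B_x = -13/2  [2·signedArea(BAD) = 0 ∩ 2·signedArea(BCD) = 20]
2. B_y = 19/4  [2·signedArea(BAD) = 0 ∩ 2·signedArea(BCD) = 20]
   → B = (-13/2, 19/4)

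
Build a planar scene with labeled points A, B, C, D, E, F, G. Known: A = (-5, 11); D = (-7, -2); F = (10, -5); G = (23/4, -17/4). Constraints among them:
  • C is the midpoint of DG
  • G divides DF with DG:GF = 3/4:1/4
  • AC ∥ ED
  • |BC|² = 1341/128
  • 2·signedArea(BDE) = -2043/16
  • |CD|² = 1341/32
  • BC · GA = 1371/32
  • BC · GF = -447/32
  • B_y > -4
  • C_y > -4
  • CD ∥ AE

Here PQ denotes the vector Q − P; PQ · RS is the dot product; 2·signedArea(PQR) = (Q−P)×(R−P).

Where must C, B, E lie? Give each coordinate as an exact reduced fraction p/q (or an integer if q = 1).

B = (41/16, -59/16)
C = (-5/8, -25/8)
E = (-91/8, 97/8)

1. C_x = -5/8  [C is the midpoint of DG]
2. C_y = -25/8  [C is the midpoint of DG]
   → C = (-5/8, -25/8)
3. B_x = 41/16  [BC · GA = 1371/32 ∩ BC · GF = -447/32]
4. B_y = -59/16  [BC · GA = 1371/32 ∩ BC · GF = -447/32]
   → B = (41/16, -59/16)
5. E_x = -91/8  [2·signedArea(BDE) = -2043/16 ∩ AC ∥ ED]
6. E_y = 97/8  [2·signedArea(BDE) = -2043/16 ∩ AC ∥ ED]
   → E = (-91/8, 97/8)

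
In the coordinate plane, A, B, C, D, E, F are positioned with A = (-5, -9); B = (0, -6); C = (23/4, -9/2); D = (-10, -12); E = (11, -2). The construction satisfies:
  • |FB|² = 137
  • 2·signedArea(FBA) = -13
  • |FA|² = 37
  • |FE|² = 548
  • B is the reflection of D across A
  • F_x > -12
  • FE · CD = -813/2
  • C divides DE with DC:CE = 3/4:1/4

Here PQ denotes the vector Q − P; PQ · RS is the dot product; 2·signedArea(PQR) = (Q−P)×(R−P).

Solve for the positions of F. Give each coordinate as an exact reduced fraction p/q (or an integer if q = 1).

1. F_x = -11  [2·signedArea(FBA) = -13 ∩ FE · CD = -813/2]
2. F_y = -10  [2·signedArea(FBA) = -13 ∩ FE · CD = -813/2]
   → F = (-11, -10)

F = (-11, -10)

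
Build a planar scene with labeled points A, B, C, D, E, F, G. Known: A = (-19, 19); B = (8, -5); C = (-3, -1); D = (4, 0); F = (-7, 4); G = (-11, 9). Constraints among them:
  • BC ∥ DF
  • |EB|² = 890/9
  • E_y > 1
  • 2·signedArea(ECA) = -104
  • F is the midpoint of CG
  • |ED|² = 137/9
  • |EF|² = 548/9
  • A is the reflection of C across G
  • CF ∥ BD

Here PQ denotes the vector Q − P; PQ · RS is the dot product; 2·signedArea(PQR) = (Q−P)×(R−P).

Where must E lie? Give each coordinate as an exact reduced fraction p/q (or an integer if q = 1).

1. E_x = 1/3  [line -20·x + -16·y + 28 = 0 ∩ |ED|² = 137/9]
2. E_y = 4/3  [line -20·x + -16·y + 28 = 0 ∩ |ED|² = 137/9]
   → E = (1/3, 4/3)

E = (1/3, 4/3)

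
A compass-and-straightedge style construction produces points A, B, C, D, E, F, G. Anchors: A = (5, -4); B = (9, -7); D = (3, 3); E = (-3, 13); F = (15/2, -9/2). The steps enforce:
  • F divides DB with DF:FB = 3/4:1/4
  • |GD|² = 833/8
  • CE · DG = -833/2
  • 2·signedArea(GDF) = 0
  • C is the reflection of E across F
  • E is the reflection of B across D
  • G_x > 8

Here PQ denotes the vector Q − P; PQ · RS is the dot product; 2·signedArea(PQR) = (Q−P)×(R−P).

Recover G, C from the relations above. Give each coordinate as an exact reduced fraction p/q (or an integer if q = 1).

1. G_x = 33/4  [line 15/2·x + 9/2·y + -36 = 0 ∩ |GD|² = 833/8]
2. G_y = -23/4  [line 15/2·x + 9/2·y + -36 = 0 ∩ |GD|² = 833/8]
   → G = (33/4, -23/4)
3. C_x = 18  [C is the reflection of E across F]
4. C_y = -22  [C is the reflection of E across F]
   → C = (18, -22)

C = (18, -22)
G = (33/4, -23/4)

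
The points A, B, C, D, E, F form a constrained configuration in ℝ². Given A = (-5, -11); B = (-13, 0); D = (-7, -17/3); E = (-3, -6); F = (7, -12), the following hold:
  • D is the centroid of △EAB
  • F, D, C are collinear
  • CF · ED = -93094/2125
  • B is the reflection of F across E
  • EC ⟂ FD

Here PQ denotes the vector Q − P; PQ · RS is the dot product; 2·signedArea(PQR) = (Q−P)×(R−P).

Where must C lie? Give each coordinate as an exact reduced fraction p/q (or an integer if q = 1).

1. C_x = -7553/2125  [F, D, C are collinear ∩ EC ⟂ FD]
2. C_y = -15354/2125  [F, D, C are collinear ∩ EC ⟂ FD]
   → C = (-7553/2125, -15354/2125)

C = (-7553/2125, -15354/2125)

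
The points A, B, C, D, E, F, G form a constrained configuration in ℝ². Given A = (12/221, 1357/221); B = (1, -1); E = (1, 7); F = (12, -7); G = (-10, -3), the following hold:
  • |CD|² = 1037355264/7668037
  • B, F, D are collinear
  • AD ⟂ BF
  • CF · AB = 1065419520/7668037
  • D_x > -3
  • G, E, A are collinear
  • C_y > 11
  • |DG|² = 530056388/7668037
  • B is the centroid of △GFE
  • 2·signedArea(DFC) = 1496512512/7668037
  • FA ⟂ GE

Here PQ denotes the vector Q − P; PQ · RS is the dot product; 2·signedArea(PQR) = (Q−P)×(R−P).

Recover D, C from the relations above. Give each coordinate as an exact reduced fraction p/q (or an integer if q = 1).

C = (98508/34697, 390193/34697)
D = (-94740/34697, 35905/34697)

1. D_x = -94740/34697  [B, F, D are collinear ∩ AD ⟂ BF]
2. D_y = 35905/34697  [B, F, D are collinear ∩ AD ⟂ BF]
   → D = (-94740/34697, 35905/34697)
3. C_x = 98508/34697  [CF · AB = 1065419520/7668037 ∩ 2·signedArea(DFC) = 1496512512/7668037]
4. C_y = 390193/34697  [CF · AB = 1065419520/7668037 ∩ 2·signedArea(DFC) = 1496512512/7668037]
   → C = (98508/34697, 390193/34697)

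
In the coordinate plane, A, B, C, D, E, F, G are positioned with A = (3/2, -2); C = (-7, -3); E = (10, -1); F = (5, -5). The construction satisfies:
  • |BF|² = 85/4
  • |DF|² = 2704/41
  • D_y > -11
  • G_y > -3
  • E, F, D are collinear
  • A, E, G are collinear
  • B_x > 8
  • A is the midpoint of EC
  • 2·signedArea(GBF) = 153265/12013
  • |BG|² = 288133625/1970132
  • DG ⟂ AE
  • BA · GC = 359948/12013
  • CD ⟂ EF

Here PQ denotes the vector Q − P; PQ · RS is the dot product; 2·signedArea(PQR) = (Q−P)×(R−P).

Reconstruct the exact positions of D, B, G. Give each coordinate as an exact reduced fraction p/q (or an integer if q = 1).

1. D_x = -55/41  [E, F, D are collinear ∩ CD ⟂ EF]
2. D_y = -413/41  [E, F, D are collinear ∩ CD ⟂ EF]
   → D = (-55/41, -413/41)
3. G_x = -26903/12013  [A, E, G are collinear ∩ DG ⟂ AE]
4. G_y = -29311/12013  [A, E, G are collinear ∩ DG ⟂ AE]
   → G = (-26903/12013, -29311/12013)
5. B_x = 17/2  [BA · GC = 359948/12013 ∩ 2·signedArea(GBF) = 153265/12013]
6. B_y = -8  [BA · GC = 359948/12013 ∩ 2·signedArea(GBF) = 153265/12013]
   → B = (17/2, -8)

B = (17/2, -8)
D = (-55/41, -413/41)
G = (-26903/12013, -29311/12013)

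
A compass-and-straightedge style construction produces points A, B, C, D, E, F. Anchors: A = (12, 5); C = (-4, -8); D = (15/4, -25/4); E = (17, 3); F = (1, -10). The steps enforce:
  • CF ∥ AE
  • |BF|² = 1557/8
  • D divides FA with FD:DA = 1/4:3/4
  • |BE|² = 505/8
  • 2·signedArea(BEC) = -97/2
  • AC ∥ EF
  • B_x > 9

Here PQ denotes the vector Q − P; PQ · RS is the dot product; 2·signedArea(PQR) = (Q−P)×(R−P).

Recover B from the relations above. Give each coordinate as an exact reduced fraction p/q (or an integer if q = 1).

B = (37/4, 5/4)

1. B_x = 37/4  [line 11·x + -21·y + -151/2 = 0 ∩ |BF|² = 1557/8]
2. B_y = 5/4  [line 11·x + -21·y + -151/2 = 0 ∩ |BF|² = 1557/8]
   → B = (37/4, 5/4)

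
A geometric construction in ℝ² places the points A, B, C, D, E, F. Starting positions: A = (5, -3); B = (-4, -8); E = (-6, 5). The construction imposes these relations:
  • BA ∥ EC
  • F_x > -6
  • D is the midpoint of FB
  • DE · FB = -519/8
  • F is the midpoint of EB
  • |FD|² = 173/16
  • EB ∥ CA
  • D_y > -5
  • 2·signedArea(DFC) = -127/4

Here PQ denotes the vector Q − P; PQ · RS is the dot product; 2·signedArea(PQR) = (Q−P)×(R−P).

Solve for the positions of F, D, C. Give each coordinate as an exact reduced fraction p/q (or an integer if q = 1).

C = (3, 10)
D = (-9/2, -19/4)
F = (-5, -3/2)

1. F_x = -5  [F is the midpoint of EB]
2. F_y = -3/2  [F is the midpoint of EB]
   → F = (-5, -3/2)
3. D_x = -9/2  [D is the midpoint of FB]
4. D_y = -19/4  [D is the midpoint of FB]
   → D = (-9/2, -19/4)
5. C_x = 3  [EB ∥ CA ∩ BA ∥ EC]
6. C_y = 10  [EB ∥ CA ∩ BA ∥ EC]
   → C = (3, 10)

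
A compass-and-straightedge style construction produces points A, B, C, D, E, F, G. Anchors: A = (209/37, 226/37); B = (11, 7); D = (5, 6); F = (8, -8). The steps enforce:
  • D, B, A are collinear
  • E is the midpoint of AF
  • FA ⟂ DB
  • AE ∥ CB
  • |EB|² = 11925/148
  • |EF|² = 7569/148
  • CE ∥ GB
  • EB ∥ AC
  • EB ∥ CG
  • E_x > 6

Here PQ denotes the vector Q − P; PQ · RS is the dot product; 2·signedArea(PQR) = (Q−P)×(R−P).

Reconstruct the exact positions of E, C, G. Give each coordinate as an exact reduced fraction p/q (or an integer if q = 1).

1. E_x = 505/74  [E is the midpoint of AF]
2. E_y = -35/37  [E is the midpoint of AF]
   → E = (505/74, -35/37)
3. C_x = 727/74  [AE ∥ CB ∩ EB ∥ AC]
4. C_y = 520/37  [AE ∥ CB ∩ EB ∥ AC]
   → C = (727/74, 520/37)
5. G_x = 14  [CE ∥ GB ∩ EB ∥ CG]
6. G_y = 22  [CE ∥ GB ∩ EB ∥ CG]
   → G = (14, 22)

C = (727/74, 520/37)
E = (505/74, -35/37)
G = (14, 22)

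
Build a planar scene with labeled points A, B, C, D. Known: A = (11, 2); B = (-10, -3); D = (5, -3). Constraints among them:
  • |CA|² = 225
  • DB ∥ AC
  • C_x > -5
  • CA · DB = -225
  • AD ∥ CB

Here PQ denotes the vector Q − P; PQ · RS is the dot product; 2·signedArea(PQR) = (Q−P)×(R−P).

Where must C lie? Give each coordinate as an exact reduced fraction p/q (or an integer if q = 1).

C = (-4, 2)

1. C_x = -4  [AD ∥ CB ∩ DB ∥ AC]
2. C_y = 2  [AD ∥ CB ∩ DB ∥ AC]
   → C = (-4, 2)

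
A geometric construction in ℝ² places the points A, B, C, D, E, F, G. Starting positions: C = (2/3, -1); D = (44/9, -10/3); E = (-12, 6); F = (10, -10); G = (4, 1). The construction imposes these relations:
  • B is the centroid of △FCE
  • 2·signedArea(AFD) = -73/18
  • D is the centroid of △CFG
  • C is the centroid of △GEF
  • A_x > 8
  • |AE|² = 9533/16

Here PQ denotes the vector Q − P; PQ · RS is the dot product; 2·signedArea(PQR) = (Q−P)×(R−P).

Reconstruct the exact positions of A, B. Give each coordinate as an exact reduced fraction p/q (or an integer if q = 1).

1. A_x = 17/2  [line -20/3·x + -46/9·y + 353/18 = 0 ∩ |AE|² = 9533/16]
2. A_y = -29/4  [line -20/3·x + -46/9·y + 353/18 = 0 ∩ |AE|² = 9533/16]
   → A = (17/2, -29/4)
3. B_x = -4/9  [B is the centroid of △FCE]
4. B_y = -5/3  [B is the centroid of △FCE]
   → B = (-4/9, -5/3)

A = (17/2, -29/4)
B = (-4/9, -5/3)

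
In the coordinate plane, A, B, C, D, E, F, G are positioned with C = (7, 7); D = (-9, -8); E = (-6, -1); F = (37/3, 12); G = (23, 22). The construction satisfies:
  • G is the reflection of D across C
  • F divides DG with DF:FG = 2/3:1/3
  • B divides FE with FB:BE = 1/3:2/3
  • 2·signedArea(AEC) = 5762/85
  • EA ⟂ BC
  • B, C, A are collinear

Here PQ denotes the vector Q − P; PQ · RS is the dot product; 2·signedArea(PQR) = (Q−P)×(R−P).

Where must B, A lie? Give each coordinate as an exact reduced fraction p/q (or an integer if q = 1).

A = (294/85, 853/85)
B = (56/9, 23/3)

1. B_x = 56/9  [B divides FE with FB:BE = 1/3:2/3]
2. B_y = 23/3  [B divides FE with FB:BE = 1/3:2/3]
   → B = (56/9, 23/3)
3. A_x = 294/85  [B, C, A are collinear ∩ EA ⟂ BC]
4. A_y = 853/85  [B, C, A are collinear ∩ EA ⟂ BC]
   → A = (294/85, 853/85)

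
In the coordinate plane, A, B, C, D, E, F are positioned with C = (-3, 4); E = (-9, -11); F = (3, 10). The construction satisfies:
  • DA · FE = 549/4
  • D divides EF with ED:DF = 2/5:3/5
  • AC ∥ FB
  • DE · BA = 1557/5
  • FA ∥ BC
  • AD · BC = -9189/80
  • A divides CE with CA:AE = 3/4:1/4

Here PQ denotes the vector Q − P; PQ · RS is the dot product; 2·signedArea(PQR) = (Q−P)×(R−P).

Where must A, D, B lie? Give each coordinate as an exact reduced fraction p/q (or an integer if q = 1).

1. A_x = -15/2  [A divides CE with CA:AE = 3/4:1/4]
2. A_y = -29/4  [A divides CE with CA:AE = 3/4:1/4]
   → A = (-15/2, -29/4)
3. D_x = -21/5  [D divides EF with ED:DF = 2/5:3/5]
4. D_y = -13/5  [D divides EF with ED:DF = 2/5:3/5]
   → D = (-21/5, -13/5)
5. B_x = 15/2  [FA ∥ BC ∩ AC ∥ FB]
6. B_y = 85/4  [FA ∥ BC ∩ AC ∥ FB]
   → B = (15/2, 85/4)

A = (-15/2, -29/4)
B = (15/2, 85/4)
D = (-21/5, -13/5)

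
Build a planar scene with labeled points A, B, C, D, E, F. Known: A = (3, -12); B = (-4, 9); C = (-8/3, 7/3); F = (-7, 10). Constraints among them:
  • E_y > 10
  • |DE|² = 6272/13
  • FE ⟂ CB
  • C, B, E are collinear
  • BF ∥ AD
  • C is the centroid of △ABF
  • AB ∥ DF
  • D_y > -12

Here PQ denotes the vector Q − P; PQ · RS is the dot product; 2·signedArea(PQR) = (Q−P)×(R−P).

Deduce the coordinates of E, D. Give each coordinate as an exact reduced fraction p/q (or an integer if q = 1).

D = (0, -11)
E = (-56/13, 137/13)

1. E_x = -56/13  [C, B, E are collinear ∩ FE ⟂ CB]
2. E_y = 137/13  [C, B, E are collinear ∩ FE ⟂ CB]
   → E = (-56/13, 137/13)
3. D_x = 0  [AB ∥ DF ∩ BF ∥ AD]
4. D_y = -11  [AB ∥ DF ∩ BF ∥ AD]
   → D = (0, -11)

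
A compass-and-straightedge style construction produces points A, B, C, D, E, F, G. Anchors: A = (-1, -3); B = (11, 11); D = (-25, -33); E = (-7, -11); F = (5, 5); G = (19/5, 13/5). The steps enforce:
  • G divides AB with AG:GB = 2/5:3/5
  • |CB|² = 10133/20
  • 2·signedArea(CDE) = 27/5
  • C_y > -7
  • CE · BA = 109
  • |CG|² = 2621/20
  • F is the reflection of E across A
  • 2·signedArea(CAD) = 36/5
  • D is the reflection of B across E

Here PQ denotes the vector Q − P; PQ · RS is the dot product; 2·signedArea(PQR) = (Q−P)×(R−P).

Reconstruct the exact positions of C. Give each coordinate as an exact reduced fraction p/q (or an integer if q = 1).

C = (-17/5, -63/10)

1. C_x = -17/5  [2·signedArea(CAD) = 36/5 ∩ 2·signedArea(CDE) = 27/5]
2. C_y = -63/10  [2·signedArea(CAD) = 36/5 ∩ 2·signedArea(CDE) = 27/5]
   → C = (-17/5, -63/10)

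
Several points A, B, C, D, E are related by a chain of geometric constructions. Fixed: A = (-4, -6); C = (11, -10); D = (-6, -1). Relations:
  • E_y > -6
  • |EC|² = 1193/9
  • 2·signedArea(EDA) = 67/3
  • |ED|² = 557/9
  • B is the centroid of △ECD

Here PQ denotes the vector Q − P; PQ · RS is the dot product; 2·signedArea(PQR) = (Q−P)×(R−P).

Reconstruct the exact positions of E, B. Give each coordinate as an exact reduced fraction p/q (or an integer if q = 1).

1. E_x = 1/3  [line 5·x + 2·y + 29/3 = 0 ∩ |EC|² = 1193/9]
2. E_y = -17/3  [line 5·x + 2·y + 29/3 = 0 ∩ |EC|² = 1193/9]
   → E = (1/3, -17/3)
3. B_x = 16/9  [B is the centroid of △ECD]
4. B_y = -50/9  [B is the centroid of △ECD]
   → B = (16/9, -50/9)

B = (16/9, -50/9)
E = (1/3, -17/3)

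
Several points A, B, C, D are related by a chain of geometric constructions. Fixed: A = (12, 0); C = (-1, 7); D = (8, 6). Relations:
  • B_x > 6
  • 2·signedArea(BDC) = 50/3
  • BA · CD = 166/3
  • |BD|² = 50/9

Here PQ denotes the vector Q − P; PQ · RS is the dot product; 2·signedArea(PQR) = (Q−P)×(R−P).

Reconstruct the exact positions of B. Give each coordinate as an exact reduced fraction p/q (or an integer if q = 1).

B = (19/3, 13/3)

1. B_x = 19/3  [2·signedArea(BDC) = 50/3 ∩ BA · CD = 166/3]
2. B_y = 13/3  [2·signedArea(BDC) = 50/3 ∩ BA · CD = 166/3]
   → B = (19/3, 13/3)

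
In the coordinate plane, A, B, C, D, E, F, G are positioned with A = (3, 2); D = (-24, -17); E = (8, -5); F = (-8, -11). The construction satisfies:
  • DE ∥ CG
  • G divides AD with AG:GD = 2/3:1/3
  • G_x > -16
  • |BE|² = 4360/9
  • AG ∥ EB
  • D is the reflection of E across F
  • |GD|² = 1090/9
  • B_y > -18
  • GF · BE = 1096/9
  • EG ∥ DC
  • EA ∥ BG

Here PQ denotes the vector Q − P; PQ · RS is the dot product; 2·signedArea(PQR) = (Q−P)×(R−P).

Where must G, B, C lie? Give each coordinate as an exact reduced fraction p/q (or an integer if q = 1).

B = (-10, -53/3)
C = (-47, -68/3)
G = (-15, -32/3)

1. G_x = -15  [G divides AD with AG:GD = 2/3:1/3]
2. G_y = -32/3  [G divides AD with AG:GD = 2/3:1/3]
   → G = (-15, -32/3)
3. B_x = -10  [EA ∥ BG ∩ AG ∥ EB]
4. B_y = -53/3  [EA ∥ BG ∩ AG ∥ EB]
   → B = (-10, -53/3)
5. C_x = -47  [DE ∥ CG ∩ EG ∥ DC]
6. C_y = -68/3  [DE ∥ CG ∩ EG ∥ DC]
   → C = (-47, -68/3)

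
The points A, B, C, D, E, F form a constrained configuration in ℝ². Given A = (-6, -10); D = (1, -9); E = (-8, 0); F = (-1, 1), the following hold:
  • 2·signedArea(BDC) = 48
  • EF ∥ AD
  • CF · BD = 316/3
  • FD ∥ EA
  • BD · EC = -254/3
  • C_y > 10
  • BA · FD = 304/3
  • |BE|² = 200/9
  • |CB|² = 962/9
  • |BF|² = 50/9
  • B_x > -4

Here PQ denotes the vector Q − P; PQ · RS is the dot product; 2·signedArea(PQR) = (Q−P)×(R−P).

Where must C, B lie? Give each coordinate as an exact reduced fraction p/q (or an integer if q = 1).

B = (-10/3, 2/3)
C = (-3, 11)

1. B_x = -10/3  [line -2·x + 10·y + -40/3 = 0 ∩ |BE|² = 200/9]
2. B_y = 2/3  [line -2·x + 10·y + -40/3 = 0 ∩ |BE|² = 200/9]
   → B = (-10/3, 2/3)
3. C_x = -3  [CF · BD = 316/3 ∩ 2·signedArea(BDC) = 48]
4. C_y = 11  [CF · BD = 316/3 ∩ 2·signedArea(BDC) = 48]
   → C = (-3, 11)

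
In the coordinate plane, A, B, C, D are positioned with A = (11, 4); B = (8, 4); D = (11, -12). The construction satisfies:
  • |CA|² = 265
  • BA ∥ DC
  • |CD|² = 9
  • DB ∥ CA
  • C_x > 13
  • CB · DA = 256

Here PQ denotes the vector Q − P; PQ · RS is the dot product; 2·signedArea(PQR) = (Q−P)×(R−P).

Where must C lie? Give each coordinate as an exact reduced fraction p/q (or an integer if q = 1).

1. C_x = 14  [DB ∥ CA ∩ BA ∥ DC]
2. C_y = -12  [DB ∥ CA ∩ BA ∥ DC]
   → C = (14, -12)

C = (14, -12)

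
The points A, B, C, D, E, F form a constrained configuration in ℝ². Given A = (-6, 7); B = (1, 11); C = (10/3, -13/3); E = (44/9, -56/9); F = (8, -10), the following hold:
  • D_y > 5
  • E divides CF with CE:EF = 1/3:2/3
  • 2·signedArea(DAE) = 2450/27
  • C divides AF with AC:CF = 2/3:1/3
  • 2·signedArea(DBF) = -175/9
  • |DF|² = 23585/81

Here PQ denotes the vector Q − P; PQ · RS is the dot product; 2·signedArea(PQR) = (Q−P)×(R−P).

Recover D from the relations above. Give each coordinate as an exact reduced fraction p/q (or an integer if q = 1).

D = (16/9, 53/9)

1. D_x = 16/9  [2·signedArea(DBF) = -175/9 ∩ 2·signedArea(DAE) = 2450/27]
2. D_y = 53/9  [2·signedArea(DBF) = -175/9 ∩ 2·signedArea(DAE) = 2450/27]
   → D = (16/9, 53/9)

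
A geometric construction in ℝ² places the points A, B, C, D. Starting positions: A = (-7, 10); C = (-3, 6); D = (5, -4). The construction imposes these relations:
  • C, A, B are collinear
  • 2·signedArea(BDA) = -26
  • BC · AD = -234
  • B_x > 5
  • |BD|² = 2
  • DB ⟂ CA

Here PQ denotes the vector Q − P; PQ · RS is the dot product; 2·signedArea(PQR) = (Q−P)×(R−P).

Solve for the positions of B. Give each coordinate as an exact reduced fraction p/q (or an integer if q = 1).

B = (6, -3)

1. B_x = 6  [C, A, B are collinear ∩ DB ⟂ CA]
2. B_y = -3  [C, A, B are collinear ∩ DB ⟂ CA]
   → B = (6, -3)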